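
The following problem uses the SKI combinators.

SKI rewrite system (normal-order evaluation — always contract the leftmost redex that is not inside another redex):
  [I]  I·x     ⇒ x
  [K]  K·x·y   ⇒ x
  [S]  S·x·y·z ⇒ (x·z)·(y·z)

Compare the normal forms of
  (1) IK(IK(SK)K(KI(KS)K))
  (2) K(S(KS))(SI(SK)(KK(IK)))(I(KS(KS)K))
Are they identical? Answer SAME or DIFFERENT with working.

Term A:
  start: IK(IK(SK)K(KI(KS)K))
  step 1: K(IK(SK)K(KI(KS)K))
  step 2: K(K(SK)K(KI(KS)K))
  step 3: K(SK(KI(KS)K))
  step 4: K(SK(IK))
  step 5: K(SKK)

Term B:
  start: K(S(KS))(SI(SK)(KK(IK)))(I(KS(KS)K))
  step 1: S(KS)(I(KS(KS)K))
  step 2: S(KS)(KS(KS)K)
  step 3: S(KS)(SK)

Answer: DIFFERENT — A ⇓ K(SKK), B ⇓ S(KS)(SK)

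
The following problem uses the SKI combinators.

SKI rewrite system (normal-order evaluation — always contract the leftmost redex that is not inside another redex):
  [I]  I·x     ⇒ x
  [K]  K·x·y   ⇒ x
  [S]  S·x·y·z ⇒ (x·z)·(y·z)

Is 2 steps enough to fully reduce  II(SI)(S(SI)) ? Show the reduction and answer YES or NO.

Answer: YES — reaches normal form SI(S(SI)) in 2 ≤ 2 steps

Derivation:
  start: II(SI)(S(SI))
  [1] I(SI)(S(SI))
  [2] SI(S(SI))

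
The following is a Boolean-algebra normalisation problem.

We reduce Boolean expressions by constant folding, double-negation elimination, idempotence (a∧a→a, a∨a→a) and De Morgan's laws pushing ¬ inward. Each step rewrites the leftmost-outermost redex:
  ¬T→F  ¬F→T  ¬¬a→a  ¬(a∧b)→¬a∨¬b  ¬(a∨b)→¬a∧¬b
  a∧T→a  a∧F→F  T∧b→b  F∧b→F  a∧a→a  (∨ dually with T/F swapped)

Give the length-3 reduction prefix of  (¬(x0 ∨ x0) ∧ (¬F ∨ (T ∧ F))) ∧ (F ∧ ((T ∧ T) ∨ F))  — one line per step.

  start: (¬(x0 ∨ x0) ∧ (¬F ∨ (T ∧ F))) ∧ (F ∧ ((T ∧ T) ∨ F))
  step 1: ((¬x0 ∧ ¬x0) ∧ (¬F ∨ (T ∧ F))) ∧ (F ∧ ((T ∧ T) ∨ F))
  step 2: (¬x0 ∧ (¬F ∨ (T ∧ F))) ∧ (F ∧ ((T ∧ T) ∨ F))
  step 3: (¬x0 ∧ (T ∨ (T ∧ F))) ∧ (F ∧ ((T ∧ T) ∨ F))

Answer: after 3 steps: (¬x0 ∧ (T ∨ (T ∧ F))) ∧ (F ∧ ((T ∧ T) ∨ F))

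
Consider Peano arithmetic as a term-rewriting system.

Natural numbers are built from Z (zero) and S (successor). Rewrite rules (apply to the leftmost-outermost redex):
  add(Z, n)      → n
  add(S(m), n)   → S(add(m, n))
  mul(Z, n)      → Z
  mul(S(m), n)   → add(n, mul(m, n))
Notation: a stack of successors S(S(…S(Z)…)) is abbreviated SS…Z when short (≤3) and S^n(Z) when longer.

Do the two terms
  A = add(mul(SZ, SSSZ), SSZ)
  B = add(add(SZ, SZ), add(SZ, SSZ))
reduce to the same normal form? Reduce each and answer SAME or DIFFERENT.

Answer: SAME — A ⇓ S^5(Z), B ⇓ S^5(Z)

Reduction:
Term A:
  start: add(mul(SZ, SSSZ), SSZ)
  →1  add(add(SSSZ, mul(Z, SSSZ)), SSZ)
  →2  add(S(add(SSZ, mul(Z, SSSZ))), SSZ)
  →3  S(add(add(SSZ, mul(Z, SSSZ)), SSZ))
  →4  S(add(S(add(SZ, mul(Z, SSSZ))), SSZ))
  →5  S(S(add(add(SZ, mul(Z, SSSZ)), SSZ)))
  →6  S(S(add(S(add(Z, mul(Z, SSSZ))), SSZ)))
  →7  S(S(S(add(add(Z, mul(Z, SSSZ)), SSZ))))
  →8  S(S(S(add(mul(Z, SSSZ), SSZ))))
  →9  S(S(S(add(Z, SSZ))))
  →10  S^5(Z)

Term B:
  start: add(add(SZ, SZ), add(SZ, SSZ))
  →1  add(S(add(Z, SZ)), add(SZ, SSZ))
  →2  S(add(add(Z, SZ), add(SZ, SSZ)))
  →3  S(add(SZ, add(SZ, SSZ)))
  →4  S(S(add(Z, add(SZ, SSZ))))
  →5  S(S(add(SZ, SSZ)))
  →6  S(S(S(add(Z, SSZ))))
  →7  S^5(Z)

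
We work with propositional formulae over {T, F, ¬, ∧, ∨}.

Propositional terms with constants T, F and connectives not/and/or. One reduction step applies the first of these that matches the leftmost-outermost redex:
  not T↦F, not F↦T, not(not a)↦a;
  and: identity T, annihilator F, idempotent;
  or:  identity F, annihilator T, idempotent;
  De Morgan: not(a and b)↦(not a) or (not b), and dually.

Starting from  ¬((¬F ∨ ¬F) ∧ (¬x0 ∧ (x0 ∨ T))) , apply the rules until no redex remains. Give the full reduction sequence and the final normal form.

Answer: normal form = x0  (in 11 steps)

Derivation:
  start: ¬((¬F ∨ ¬F) ∧ (¬x0 ∧ (x0 ∨ T)))
  step 1: ¬(¬F ∨ ¬F) ∨ ¬(¬x0 ∧ (x0 ∨ T))
  step 2: (¬¬F ∧ ¬¬F) ∨ ¬(¬x0 ∧ (x0 ∨ T))
  step 3: ¬¬F ∨ ¬(¬x0 ∧ (x0 ∨ T))
  step 4: F ∨ ¬(¬x0 ∧ (x0 ∨ T))
  step 5: ¬(¬x0 ∧ (x0 ∨ T))
  step 6: ¬¬x0 ∨ ¬(x0 ∨ T)
  step 7: x0 ∨ ¬(x0 ∨ T)
  step 8: x0 ∨ (¬x0 ∧ ¬T)
  step 9: x0 ∨ (¬x0 ∧ F)
  step 10: x0 ∨ F
  step 11: x0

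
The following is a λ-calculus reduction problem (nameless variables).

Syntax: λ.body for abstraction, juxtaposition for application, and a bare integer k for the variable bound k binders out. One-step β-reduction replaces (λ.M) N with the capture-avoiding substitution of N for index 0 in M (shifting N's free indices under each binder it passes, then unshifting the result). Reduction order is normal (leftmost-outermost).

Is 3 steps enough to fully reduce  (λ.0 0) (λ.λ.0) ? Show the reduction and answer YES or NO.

Answer: YES — reaches normal form λ.0 in 2 ≤ 3 steps

Reduction:
  start: (λ.0 0) (λ.λ.0)
  [1] (λ.λ.0) (λ.λ.0)
  [2] λ.0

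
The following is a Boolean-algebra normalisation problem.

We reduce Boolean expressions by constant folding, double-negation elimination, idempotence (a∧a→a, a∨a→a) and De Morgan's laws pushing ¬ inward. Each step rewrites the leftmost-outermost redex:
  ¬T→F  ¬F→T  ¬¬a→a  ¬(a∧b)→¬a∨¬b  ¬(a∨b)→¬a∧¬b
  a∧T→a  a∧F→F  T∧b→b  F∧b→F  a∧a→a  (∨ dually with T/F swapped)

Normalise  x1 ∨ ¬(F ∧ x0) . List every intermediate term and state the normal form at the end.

  start: x1 ∨ ¬(F ∧ x0)
  [1] x1 ∨ (¬F ∨ ¬x0)
  [2] x1 ∨ (T ∨ ¬x0)
  [3] x1 ∨ T
  [4] T

Answer: normal form = T  (in 4 steps)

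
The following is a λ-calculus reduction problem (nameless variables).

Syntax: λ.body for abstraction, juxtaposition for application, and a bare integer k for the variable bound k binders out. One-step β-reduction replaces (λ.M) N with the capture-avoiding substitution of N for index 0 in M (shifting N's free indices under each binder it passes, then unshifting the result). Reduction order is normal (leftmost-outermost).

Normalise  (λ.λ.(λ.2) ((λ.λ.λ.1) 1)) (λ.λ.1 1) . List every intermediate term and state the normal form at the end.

  start: (λ.λ.(λ.2) ((λ.λ.λ.1) 1)) (λ.λ.1 1)
  step 1: λ.(λ.λ.λ.1 1) ((λ.λ.λ.1) (λ.λ.1 1))
  step 2: λ.λ.λ.1 1

Answer: normal form = λ.λ.λ.1 1  (in 2 steps)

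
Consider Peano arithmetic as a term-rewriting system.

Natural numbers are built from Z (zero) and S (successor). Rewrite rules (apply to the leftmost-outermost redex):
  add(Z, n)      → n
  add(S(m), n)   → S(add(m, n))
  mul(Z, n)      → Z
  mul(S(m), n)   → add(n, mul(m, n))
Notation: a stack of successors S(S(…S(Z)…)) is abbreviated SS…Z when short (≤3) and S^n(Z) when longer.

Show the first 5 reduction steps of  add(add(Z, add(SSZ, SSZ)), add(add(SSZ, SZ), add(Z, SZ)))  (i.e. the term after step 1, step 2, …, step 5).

Answer: after 5 steps: S(S(add(add(Z, SSZ), add(add(SSZ, SZ), add(Z, SZ)))))

Reduction:
  start: add(add(Z, add(SSZ, SSZ)), add(add(SSZ, SZ), add(Z, SZ)))
  [1] add(add(SSZ, SSZ), add(add(SSZ, SZ), add(Z, SZ)))
  [2] add(S(add(SZ, SSZ)), add(add(SSZ, SZ), add(Z, SZ)))
  [3] S(add(add(SZ, SSZ), add(add(SSZ, SZ), add(Z, SZ))))
  [4] S(add(S(add(Z, SSZ)), add(add(SSZ, SZ), add(Z, SZ))))
  [5] S(S(add(add(Z, SSZ), add(add(SSZ, SZ), add(Z, SZ)))))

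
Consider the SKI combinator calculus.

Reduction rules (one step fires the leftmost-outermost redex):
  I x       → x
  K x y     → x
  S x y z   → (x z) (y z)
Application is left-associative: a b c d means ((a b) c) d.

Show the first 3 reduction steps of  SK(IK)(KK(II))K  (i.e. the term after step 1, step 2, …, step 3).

Answer: after 3 steps: KK

Derivation:
  start: SK(IK)(KK(II))K
  →1  K(KK(II))(IK(KK(II)))K
  →2  KK(II)K
  →3  KK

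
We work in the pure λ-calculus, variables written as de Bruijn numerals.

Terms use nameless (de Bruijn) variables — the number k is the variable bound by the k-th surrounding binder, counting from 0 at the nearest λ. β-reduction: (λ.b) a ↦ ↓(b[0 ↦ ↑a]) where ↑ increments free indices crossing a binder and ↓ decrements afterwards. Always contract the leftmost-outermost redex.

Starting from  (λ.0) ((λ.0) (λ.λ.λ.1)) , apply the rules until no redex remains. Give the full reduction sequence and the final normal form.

Answer: normal form = λ.λ.λ.1  (in 2 steps)

Derivation:
  start: (λ.0) ((λ.0) (λ.λ.λ.1))
  step 1: (λ.0) (λ.λ.λ.1)
  step 2: λ.λ.λ.1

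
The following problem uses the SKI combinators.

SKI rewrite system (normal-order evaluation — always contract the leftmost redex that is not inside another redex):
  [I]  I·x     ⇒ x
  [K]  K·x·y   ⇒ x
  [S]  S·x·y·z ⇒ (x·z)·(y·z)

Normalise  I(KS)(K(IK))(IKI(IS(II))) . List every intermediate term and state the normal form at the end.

Answer: normal form = SI  (in 4 steps)

Reduction:
  start: I(KS)(K(IK))(IKI(IS(II)))
  [1] KS(K(IK))(IKI(IS(II)))
  [2] S(IKI(IS(II)))
  [3] S(KI(IS(II)))
  [4] SI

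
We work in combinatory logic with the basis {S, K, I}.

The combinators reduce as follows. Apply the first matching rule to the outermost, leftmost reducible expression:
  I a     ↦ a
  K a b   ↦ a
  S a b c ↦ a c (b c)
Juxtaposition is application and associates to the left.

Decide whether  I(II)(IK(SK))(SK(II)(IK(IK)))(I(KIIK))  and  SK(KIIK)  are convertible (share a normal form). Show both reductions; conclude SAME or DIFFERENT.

Answer: SAME — A ⇓ SKK, B ⇓ SKK

Working:
Term A:
  start: I(II)(IK(SK))(SK(II)(IK(IK)))(I(KIIK))
  [1] II(IK(SK))(SK(II)(IK(IK)))(I(KIIK))
  [2] I(IK(SK))(SK(II)(IK(IK)))(I(KIIK))
  [3] IK(SK)(SK(II)(IK(IK)))(I(KIIK))
  [4] K(SK)(SK(II)(IK(IK)))(I(KIIK))
  [5] SK(I(KIIK))
  [6] SK(KIIK)
  [7] SK(IK)
  [8] SKK

Term B:
  start: SK(KIIK)
  [1] SK(IK)
  [2] SKK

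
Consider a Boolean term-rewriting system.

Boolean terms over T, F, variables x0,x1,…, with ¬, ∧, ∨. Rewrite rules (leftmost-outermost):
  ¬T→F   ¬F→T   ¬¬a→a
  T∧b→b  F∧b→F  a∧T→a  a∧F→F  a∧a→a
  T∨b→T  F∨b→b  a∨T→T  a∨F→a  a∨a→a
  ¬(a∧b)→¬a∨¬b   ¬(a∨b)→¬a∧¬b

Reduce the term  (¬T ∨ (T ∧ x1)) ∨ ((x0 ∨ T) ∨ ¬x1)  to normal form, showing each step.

  start: (¬T ∨ (T ∧ x1)) ∨ ((x0 ∨ T) ∨ ¬x1)
  →1  (F ∨ (T ∧ x1)) ∨ ((x0 ∨ T) ∨ ¬x1)
  →2  (T ∧ x1) ∨ ((x0 ∨ T) ∨ ¬x1)
  →3  x1 ∨ ((x0 ∨ T) ∨ ¬x1)
  →4  x1 ∨ (T ∨ ¬x1)
  →5  x1 ∨ T
  →6  T

Answer: normal form = T  (in 6 steps)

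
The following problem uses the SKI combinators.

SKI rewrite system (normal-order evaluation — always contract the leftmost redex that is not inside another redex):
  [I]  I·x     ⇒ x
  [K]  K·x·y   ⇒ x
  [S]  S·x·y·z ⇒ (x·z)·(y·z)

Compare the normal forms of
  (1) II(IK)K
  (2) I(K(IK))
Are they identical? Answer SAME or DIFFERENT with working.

Term A:
  start: II(IK)K
  step 1: I(IK)K
  step 2: IKK
  step 3: KK

Term B:
  start: I(K(IK))
  step 1: K(IK)
  step 2: KK

Answer: SAME — A ⇓ KK, B ⇓ KK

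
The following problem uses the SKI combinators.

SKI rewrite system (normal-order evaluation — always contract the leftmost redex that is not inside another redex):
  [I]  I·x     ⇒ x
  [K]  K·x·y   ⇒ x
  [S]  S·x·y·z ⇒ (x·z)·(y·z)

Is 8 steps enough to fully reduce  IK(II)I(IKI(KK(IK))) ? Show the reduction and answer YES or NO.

  start: IK(II)I(IKI(KK(IK)))
  →1  K(II)I(IKI(KK(IK)))
  →2  II(IKI(KK(IK)))
  →3  I(IKI(KK(IK)))
  →4  IKI(KK(IK))
  →5  KI(KK(IK))
  →6  I

Answer: YES — reaches normal form I in 6 ≤ 8 steps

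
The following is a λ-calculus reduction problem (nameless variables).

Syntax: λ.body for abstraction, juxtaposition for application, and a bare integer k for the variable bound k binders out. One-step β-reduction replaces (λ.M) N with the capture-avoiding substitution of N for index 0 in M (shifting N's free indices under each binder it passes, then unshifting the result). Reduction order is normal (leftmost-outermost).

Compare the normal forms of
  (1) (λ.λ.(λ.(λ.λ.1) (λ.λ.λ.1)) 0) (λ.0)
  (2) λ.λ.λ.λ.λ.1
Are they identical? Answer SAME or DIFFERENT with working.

Term A:
  start: (λ.λ.(λ.(λ.λ.1) (λ.λ.λ.1)) 0) (λ.0)
  [1] λ.(λ.(λ.λ.1) (λ.λ.λ.1)) 0
  [2] λ.(λ.λ.1) (λ.λ.λ.1)
  [3] λ.λ.λ.λ.λ.1

Term B:
  start: λ.λ.λ.λ.λ.1

Answer: SAME — A ⇓ λ.λ.λ.λ.λ.1, B ⇓ λ.λ.λ.λ.λ.1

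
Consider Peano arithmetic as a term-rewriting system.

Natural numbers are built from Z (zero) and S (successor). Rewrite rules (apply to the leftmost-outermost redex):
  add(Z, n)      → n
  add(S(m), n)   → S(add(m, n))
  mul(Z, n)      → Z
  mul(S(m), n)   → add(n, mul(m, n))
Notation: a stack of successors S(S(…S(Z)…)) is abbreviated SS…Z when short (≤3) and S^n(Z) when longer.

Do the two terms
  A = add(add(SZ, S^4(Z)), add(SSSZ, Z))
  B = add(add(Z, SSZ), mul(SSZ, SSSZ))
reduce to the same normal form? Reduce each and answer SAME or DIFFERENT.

Answer: SAME — A ⇓ S^8(Z), B ⇓ S^8(Z)

Reduction:
Term A:
  start: add(add(SZ, S^4(Z)), add(SSSZ, Z))
  →1  add(S(add(Z, S^4(Z))), add(SSSZ, Z))
  →2  S(add(add(Z, S^4(Z)), add(SSSZ, Z)))
  →3  S(add(S^4(Z), add(SSSZ, Z)))
  →4  S(S(add(SSSZ, add(SSSZ, Z))))
  →5  S(S(S(add(SSZ, add(SSSZ, Z)))))
  →6  S(S(S(S(add(SZ, add(SSSZ, Z))))))
  →7  S(S(S(S(S(add(Z, add(SSSZ, Z)))))))
  →8  S(S(S(S(S(add(SSSZ, Z))))))
  →9  S(S(S(S(S(S(add(SSZ, Z)))))))
  →10  S(S(S(S(S(S(S(add(SZ, Z))))))))
  →11  S(S(S(S(S(S(S(S(add(Z, Z)))))))))
  →12  S^8(Z)

Term B:
  start: add(add(Z, SSZ), mul(SSZ, SSSZ))
  →1  add(SSZ, mul(SSZ, SSSZ))
  →2  S(add(SZ, mul(SSZ, SSSZ)))
  →3  S(S(add(Z, mul(SSZ, SSSZ))))
  →4  S(S(mul(SSZ, SSSZ)))
  →5  S(S(add(SSSZ, mul(SZ, SSSZ))))
  →6  S(S(S(add(SSZ, mul(SZ, SSSZ)))))
  →7  S(S(S(S(add(SZ, mul(SZ, SSSZ))))))
  →8  S(S(S(S(S(add(Z, mul(SZ, SSSZ)))))))
  →9  S(S(S(S(S(mul(SZ, SSSZ))))))
  →10  S(S(S(S(S(add(SSSZ, mul(Z, SSSZ)))))))
  →11  S(S(S(S(S(S(add(SSZ, mul(Z, SSSZ))))))))
  →12  S(S(S(S(S(S(S(add(SZ, mul(Z, SSSZ)))))))))
  →13  S(S(S(S(S(S(S(S(add(Z, mul(Z, SSSZ))))))))))
  →14  S(S(S(S(S(S(S(S(mul(Z, SSSZ)))))))))
  →15  S^8(Z)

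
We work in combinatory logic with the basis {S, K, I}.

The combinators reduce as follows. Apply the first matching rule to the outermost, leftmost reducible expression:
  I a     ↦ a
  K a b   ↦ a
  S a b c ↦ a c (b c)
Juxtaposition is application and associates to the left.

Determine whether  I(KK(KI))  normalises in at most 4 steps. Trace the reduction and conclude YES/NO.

  start: I(KK(KI))
  →1  KK(KI)
  →2  K

Answer: YES — reaches normal form K in 2 ≤ 4 steps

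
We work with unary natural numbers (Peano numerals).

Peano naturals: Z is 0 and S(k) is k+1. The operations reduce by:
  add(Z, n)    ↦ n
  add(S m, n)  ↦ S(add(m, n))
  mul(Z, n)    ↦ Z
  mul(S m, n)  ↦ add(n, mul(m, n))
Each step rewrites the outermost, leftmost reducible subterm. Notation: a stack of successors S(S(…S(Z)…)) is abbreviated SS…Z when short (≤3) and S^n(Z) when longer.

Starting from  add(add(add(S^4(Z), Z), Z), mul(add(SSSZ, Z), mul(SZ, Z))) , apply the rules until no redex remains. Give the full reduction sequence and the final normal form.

  start: add(add(add(S^4(Z), Z), Z), mul(add(SSSZ, Z), mul(SZ, Z)))
  →1  add(add(S(add(SSSZ, Z)), Z), mul(add(SSSZ, Z), mul(SZ, Z)))
  →2  add(S(add(add(SSSZ, Z), Z)), mul(add(SSSZ, Z), mul(SZ, Z)))
  →3  S(add(add(add(SSSZ, Z), Z), mul(add(SSSZ, Z), mul(SZ, Z))))
  →4  S(add(add(S(add(SSZ, Z)), Z), mul(add(SSSZ, Z), mul(SZ, Z))))
  →5  S(add(S(add(add(SSZ, Z), Z)), mul(add(SSSZ, Z), mul(SZ, Z))))
  →6  S(S(add(add(add(SSZ, Z), Z), mul(add(SSSZ, Z), mul(SZ, Z)))))
  →7  S(S(add(add(S(add(SZ, Z)), Z), mul(add(SSSZ, Z), mul(SZ, Z)))))
  →8  S(S(add(S(add(add(SZ, Z), Z)), mul(add(SSSZ, Z), mul(SZ, Z)))))
  →9  S(S(S(add(add(add(SZ, Z), Z), mul(add(SSSZ, Z), mul(SZ, Z))))))
  →10  S(S(S(add(add(S(add(Z, Z)), Z), mul(add(SSSZ, Z), mul(SZ, Z))))))
  →11  S(S(S(add(S(add(add(Z, Z), Z)), mul(add(SSSZ, Z), mul(SZ, Z))))))
  →12  S(S(S(S(add(add(add(Z, Z), Z), mul(add(SSSZ, Z), mul(SZ, Z)))))))
  →13  S(S(S(S(add(add(Z, Z), mul(add(SSSZ, Z), mul(SZ, Z)))))))
  →14  S(S(S(S(add(Z, mul(add(SSSZ, Z), mul(SZ, Z)))))))
  →15  S(S(S(S(mul(add(SSSZ, Z), mul(SZ, Z))))))
  →16  S(S(S(S(mul(S(add(SSZ, Z)), mul(SZ, Z))))))
  →17  S(S(S(S(add(mul(SZ, Z), mul(add(SSZ, Z), mul(SZ, Z)))))))
  →18  S(S(S(S(add(add(Z, mul(Z, Z)), mul(add(SSZ, Z), mul(SZ, Z)))))))
  →19  S(S(S(S(add(mul(Z, Z), mul(add(SSZ, Z), mul(SZ, Z)))))))
  →20  S(S(S(S(add(Z, mul(add(SSZ, Z), mul(SZ, Z)))))))
  →21  S(S(S(S(mul(add(SSZ, Z), mul(SZ, Z))))))
  →22  S(S(S(S(mul(S(add(SZ, Z)), mul(SZ, Z))))))
  →23  S(S(S(S(add(mul(SZ, Z), mul(add(SZ, Z), mul(SZ, Z)))))))
  →24  S(S(S(S(add(add(Z, mul(Z, Z)), mul(add(SZ, Z), mul(SZ, Z)))))))
  →25  S(S(S(S(add(mul(Z, Z), mul(add(SZ, Z), mul(SZ, Z)))))))
  →26  S(S(S(S(add(Z, mul(add(SZ, Z), mul(SZ, Z)))))))
  →27  S(S(S(S(mul(add(SZ, Z), mul(SZ, Z))))))
  →28  S(S(S(S(mul(S(add(Z, Z)), mul(SZ, Z))))))
  →29  S(S(S(S(add(mul(SZ, Z), mul(add(Z, Z), mul(SZ, Z)))))))
  →30  S(S(S(S(add(add(Z, mul(Z, Z)), mul(add(Z, Z), mul(SZ, Z)))))))
  →31  S(S(S(S(add(mul(Z, Z), mul(add(Z, Z), mul(SZ, Z)))))))
  →32  S(S(S(S(add(Z, mul(add(Z, Z), mul(SZ, Z)))))))
  →33  S(S(S(S(mul(add(Z, Z), mul(SZ, Z))))))
  →34  S(S(S(S(mul(Z, mul(SZ, Z))))))
  →35  S^4(Z)

Answer: normal form = S^4(Z)  (in 35 steps)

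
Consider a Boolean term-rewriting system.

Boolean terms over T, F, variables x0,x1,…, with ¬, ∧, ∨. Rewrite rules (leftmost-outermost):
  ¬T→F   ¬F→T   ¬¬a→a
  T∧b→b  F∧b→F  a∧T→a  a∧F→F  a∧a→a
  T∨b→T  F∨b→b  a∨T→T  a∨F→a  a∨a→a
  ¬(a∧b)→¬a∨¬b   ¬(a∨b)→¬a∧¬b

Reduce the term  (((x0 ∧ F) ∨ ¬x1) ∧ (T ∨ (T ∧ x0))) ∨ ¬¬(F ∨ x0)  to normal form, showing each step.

  start: (((x0 ∧ F) ∨ ¬x1) ∧ (T ∨ (T ∧ x0))) ∨ ¬¬(F ∨ x0)
  [1] ((F ∨ ¬x1) ∧ (T ∨ (T ∧ x0))) ∨ ¬¬(F ∨ x0)
  [2] (¬x1 ∧ (T ∨ (T ∧ x0))) ∨ ¬¬(F ∨ x0)
  [3] (¬x1 ∧ T) ∨ ¬¬(F ∨ x0)
  [4] ¬x1 ∨ ¬¬(F ∨ x0)
  [5] ¬x1 ∨ (F ∨ x0)
  [6] ¬x1 ∨ x0

Answer: normal form = ¬x1 ∨ x0  (in 6 steps)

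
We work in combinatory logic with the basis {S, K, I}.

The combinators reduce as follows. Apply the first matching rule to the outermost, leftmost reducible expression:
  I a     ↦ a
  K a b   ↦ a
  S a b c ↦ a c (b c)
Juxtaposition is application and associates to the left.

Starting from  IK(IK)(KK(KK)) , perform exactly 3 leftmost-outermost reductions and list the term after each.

Answer: after 3 steps: K

Derivation:
  start: IK(IK)(KK(KK))
  [1] K(IK)(KK(KK))
  [2] IK
  [3] K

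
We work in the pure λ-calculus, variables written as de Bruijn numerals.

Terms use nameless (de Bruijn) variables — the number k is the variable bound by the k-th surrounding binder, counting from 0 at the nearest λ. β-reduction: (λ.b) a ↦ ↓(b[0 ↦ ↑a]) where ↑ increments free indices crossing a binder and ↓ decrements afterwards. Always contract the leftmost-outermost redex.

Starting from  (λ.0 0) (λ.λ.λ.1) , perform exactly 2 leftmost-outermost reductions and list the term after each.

  start: (λ.0 0) (λ.λ.λ.1)
  step 1: (λ.λ.λ.1) (λ.λ.λ.1)
  step 2: λ.λ.1

Answer: after 2 steps: λ.λ.1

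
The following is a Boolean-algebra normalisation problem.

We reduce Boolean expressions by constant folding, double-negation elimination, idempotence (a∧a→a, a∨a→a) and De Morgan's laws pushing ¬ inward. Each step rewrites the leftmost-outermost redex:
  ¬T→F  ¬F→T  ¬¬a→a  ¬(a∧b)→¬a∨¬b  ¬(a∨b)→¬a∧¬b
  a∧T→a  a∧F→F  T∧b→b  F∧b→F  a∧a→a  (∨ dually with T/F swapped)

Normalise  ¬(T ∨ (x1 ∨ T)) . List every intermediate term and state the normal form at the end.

  start: ¬(T ∨ (x1 ∨ T))
  step 1: ¬T ∧ ¬(x1 ∨ T)
  step 2: F ∧ ¬(x1 ∨ T)
  step 3: F

Answer: normal form = F  (in 3 steps)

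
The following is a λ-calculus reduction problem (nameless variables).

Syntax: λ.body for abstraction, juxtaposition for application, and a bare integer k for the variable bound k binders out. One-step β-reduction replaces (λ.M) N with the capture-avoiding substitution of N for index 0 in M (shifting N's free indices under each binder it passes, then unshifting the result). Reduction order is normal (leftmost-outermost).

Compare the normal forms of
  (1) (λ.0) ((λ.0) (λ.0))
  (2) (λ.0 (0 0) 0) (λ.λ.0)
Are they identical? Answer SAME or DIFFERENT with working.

Answer: DIFFERENT — A ⇓ λ.0, B ⇓ λ.λ.0

Reduction:
Term A:
  start: (λ.0) ((λ.0) (λ.0))
  →1  (λ.0) (λ.0)
  →2  λ.0

Term B:
  start: (λ.0 (0 0) 0) (λ.λ.0)
  →1  (λ.λ.0) ((λ.λ.0) (λ.λ.0)) (λ.λ.0)
  →2  (λ.0) (λ.λ.0)
  →3  λ.λ.0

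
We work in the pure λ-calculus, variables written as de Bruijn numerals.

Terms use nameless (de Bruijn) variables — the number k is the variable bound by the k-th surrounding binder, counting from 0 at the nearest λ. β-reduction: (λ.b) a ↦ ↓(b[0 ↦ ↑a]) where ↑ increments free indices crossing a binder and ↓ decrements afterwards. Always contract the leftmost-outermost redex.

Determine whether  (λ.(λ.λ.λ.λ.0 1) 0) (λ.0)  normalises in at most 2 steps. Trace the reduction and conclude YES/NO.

  start: (λ.(λ.λ.λ.λ.0 1) 0) (λ.0)
  →1  (λ.λ.λ.λ.0 1) (λ.0)
  →2  λ.λ.λ.0 1

Answer: YES — reaches normal form λ.λ.λ.0 1 in 2 ≤ 2 steps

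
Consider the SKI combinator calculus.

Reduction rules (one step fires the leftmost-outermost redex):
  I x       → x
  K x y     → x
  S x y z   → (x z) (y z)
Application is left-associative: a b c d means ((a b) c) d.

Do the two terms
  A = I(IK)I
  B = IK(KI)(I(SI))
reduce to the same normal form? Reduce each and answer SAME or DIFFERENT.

Answer: SAME — A ⇓ KI, B ⇓ KI

Working:
Term A:
  start: I(IK)I
  →1  IKI
  →2  KI

Term B:
  start: IK(KI)(I(SI))
  →1  K(KI)(I(SI))
  →2  KI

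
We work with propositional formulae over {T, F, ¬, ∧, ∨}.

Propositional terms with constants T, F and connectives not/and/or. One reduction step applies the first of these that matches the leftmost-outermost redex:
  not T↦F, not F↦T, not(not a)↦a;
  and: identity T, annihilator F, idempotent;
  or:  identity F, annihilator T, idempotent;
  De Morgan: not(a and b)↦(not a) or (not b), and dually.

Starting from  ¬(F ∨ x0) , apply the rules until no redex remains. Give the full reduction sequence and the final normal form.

  start: ¬(F ∨ x0)
  →1  ¬F ∧ ¬x0
  →2  T ∧ ¬x0
  →3  ¬x0

Answer: normal form = ¬x0  (in 3 steps)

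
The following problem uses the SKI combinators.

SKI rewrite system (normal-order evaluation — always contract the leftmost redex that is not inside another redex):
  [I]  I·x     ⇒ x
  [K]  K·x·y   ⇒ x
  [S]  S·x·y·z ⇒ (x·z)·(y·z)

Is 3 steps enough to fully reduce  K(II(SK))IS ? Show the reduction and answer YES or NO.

Answer: YES — reaches normal form SKS in 3 ≤ 3 steps

Reduction:
  start: K(II(SK))IS
  →1  II(SK)S
  →2  I(SK)S
  →3  SKS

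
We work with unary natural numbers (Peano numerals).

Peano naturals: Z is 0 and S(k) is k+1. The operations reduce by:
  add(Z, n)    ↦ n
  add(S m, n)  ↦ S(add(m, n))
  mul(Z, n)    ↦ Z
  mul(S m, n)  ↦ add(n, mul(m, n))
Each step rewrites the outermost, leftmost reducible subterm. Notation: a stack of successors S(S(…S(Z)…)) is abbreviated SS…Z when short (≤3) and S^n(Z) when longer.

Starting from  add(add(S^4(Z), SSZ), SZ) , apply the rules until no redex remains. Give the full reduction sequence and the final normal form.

  start: add(add(S^4(Z), SSZ), SZ)
  →1  add(S(add(SSSZ, SSZ)), SZ)
  →2  S(add(add(SSSZ, SSZ), SZ))
  →3  S(add(S(add(SSZ, SSZ)), SZ))
  →4  S(S(add(add(SSZ, SSZ), SZ)))
  →5  S(S(add(S(add(SZ, SSZ)), SZ)))
  →6  S(S(S(add(add(SZ, SSZ), SZ))))
  →7  S(S(S(add(S(add(Z, SSZ)), SZ))))
  →8  S(S(S(S(add(add(Z, SSZ), SZ)))))
  →9  S(S(S(S(add(SSZ, SZ)))))
  →10  S(S(S(S(S(add(SZ, SZ))))))
  →11  S(S(S(S(S(S(add(Z, SZ)))))))
  →12  S^7(Z)

Answer: normal form = S^7(Z)  (in 12 steps)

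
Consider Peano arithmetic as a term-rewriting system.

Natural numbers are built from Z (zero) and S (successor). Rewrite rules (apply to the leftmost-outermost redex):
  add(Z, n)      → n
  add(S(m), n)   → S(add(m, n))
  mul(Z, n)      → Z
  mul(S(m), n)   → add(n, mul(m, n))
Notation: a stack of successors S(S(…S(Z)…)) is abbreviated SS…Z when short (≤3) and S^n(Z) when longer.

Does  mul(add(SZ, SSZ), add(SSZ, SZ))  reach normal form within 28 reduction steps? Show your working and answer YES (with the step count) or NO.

  start: mul(add(SZ, SSZ), add(SSZ, SZ))
  →1  mul(S(add(Z, SSZ)), add(SSZ, SZ))
  →2  add(add(SSZ, SZ), mul(add(Z, SSZ), add(SSZ, SZ)))
  →3  add(S(add(SZ, SZ)), mul(add(Z, SSZ), add(SSZ, SZ)))
  →4  S(add(add(SZ, SZ), mul(add(Z, SSZ), add(SSZ, SZ))))
  →5  S(add(S(add(Z, SZ)), mul(add(Z, SSZ), add(SSZ, SZ))))
  →6  S(S(add(add(Z, SZ), mul(add(Z, SSZ), add(SSZ, SZ)))))
  →7  S(S(add(SZ, mul(add(Z, SSZ), add(SSZ, SZ)))))
  →8  S(S(S(add(Z, mul(add(Z, SSZ), add(SSZ, SZ))))))
  →9  S(S(S(mul(add(Z, SSZ), add(SSZ, SZ)))))
  →10  S(S(S(mul(SSZ, add(SSZ, SZ)))))
  →11  S(S(S(add(add(SSZ, SZ), mul(SZ, add(SSZ, SZ))))))
  →12  S(S(S(add(S(add(SZ, SZ)), mul(SZ, add(SSZ, SZ))))))
  →13  S(S(S(S(add(add(SZ, SZ), mul(SZ, add(SSZ, SZ)))))))
  →14  S(S(S(S(add(S(add(Z, SZ)), mul(SZ, add(SSZ, SZ)))))))
  →15  S(S(S(S(S(add(add(Z, SZ), mul(SZ, add(SSZ, SZ))))))))
  →16  S(S(S(S(S(add(SZ, mul(SZ, add(SSZ, SZ))))))))
  →17  S(S(S(S(S(S(add(Z, mul(SZ, add(SSZ, SZ)))))))))
  →18  S(S(S(S(S(S(mul(SZ, add(SSZ, SZ))))))))
  →19  S(S(S(S(S(S(add(add(SSZ, SZ), mul(Z, add(SSZ, SZ)))))))))
  →20  S(S(S(S(S(S(add(S(add(SZ, SZ)), mul(Z, add(SSZ, SZ)))))))))
  →21  S(S(S(S(S(S(S(add(add(SZ, SZ), mul(Z, add(SSZ, SZ))))))))))
  →22  S(S(S(S(S(S(S(add(S(add(Z, SZ)), mul(Z, add(SSZ, SZ))))))))))
  →23  S(S(S(S(S(S(S(S(add(add(Z, SZ), mul(Z, add(SSZ, SZ)))))))))))
  →24  S(S(S(S(S(S(S(S(add(SZ, mul(Z, add(SSZ, SZ)))))))))))
  →25  S(S(S(S(S(S(S(S(S(add(Z, mul(Z, add(SSZ, SZ))))))))))))
  →26  S(S(S(S(S(S(S(S(S(mul(Z, add(SSZ, SZ)))))))))))
  →27  S^9(Z)

Answer: YES — reaches normal form S^9(Z) in 27 ≤ 28 steps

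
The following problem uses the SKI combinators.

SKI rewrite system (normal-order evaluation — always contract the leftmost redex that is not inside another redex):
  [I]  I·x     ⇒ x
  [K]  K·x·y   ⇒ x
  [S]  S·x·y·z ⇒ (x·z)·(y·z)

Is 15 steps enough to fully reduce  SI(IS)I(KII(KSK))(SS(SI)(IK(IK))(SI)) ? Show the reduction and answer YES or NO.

  start: SI(IS)I(KII(KSK))(SS(SI)(IK(IK))(SI))
  [1] II(ISI)(KII(KSK))(SS(SI)(IK(IK))(SI))
  [2] I(ISI)(KII(KSK))(SS(SI)(IK(IK))(SI))
  [3] ISI(KII(KSK))(SS(SI)(IK(IK))(SI))
  [4] SI(KII(KSK))(SS(SI)(IK(IK))(SI))
  [5] I(SS(SI)(IK(IK))(SI))(KII(KSK)(SS(SI)(IK(IK))(SI)))
  [6] SS(SI)(IK(IK))(SI)(KII(KSK)(SS(SI)(IK(IK))(SI)))
  [7] S(IK(IK))(SI(IK(IK)))(SI)(KII(KSK)(SS(SI)(IK(IK))(SI)))
  [8] IK(IK)(SI)(SI(IK(IK))(SI))(KII(KSK)(SS(SI)(IK(IK))(SI)))
  [9] K(IK)(SI)(SI(IK(IK))(SI))(KII(KSK)(SS(SI)(IK(IK))(SI)))
  [10] IK(SI(IK(IK))(SI))(KII(KSK)(SS(SI)(IK(IK))(SI)))
  [11] K(SI(IK(IK))(SI))(KII(KSK)(SS(SI)(IK(IK))(SI)))
  [12] SI(IK(IK))(SI)
  [13] I(SI)(IK(IK)(SI))
  [14] SI(IK(IK)(SI))
  [15] SI(K(IK)(SI))

Answer: NO — after 15 steps the term is SI(K(IK)(SI)), not yet normal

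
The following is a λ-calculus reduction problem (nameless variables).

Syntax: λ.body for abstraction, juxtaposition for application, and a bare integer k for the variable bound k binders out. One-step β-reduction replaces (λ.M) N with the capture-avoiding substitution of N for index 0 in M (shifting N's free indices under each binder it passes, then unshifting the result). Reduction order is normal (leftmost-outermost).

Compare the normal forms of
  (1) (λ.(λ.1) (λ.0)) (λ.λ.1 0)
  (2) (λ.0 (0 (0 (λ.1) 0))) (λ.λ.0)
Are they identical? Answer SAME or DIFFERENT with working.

Answer: DIFFERENT — A ⇓ λ.λ.1 0, B ⇓ λ.0

Derivation:
Term A:
  start: (λ.(λ.1) (λ.0)) (λ.λ.1 0)
  step 1: (λ.λ.λ.1 0) (λ.0)
  step 2: λ.λ.1 0

Term B:
  start: (λ.0 (0 (0 (λ.1) 0))) (λ.λ.0)
  step 1: (λ.λ.0) ((λ.λ.0) ((λ.λ.0) (λ.λ.λ.0) (λ.λ.0)))
  step 2: λ.0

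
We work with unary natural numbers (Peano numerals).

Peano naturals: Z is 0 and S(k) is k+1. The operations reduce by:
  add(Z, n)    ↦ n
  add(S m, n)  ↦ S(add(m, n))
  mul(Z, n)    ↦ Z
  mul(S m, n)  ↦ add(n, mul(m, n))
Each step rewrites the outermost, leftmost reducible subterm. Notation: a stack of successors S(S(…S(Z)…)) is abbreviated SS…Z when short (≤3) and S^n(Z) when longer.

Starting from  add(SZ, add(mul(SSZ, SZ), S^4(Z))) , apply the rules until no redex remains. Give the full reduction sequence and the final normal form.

  start: add(SZ, add(mul(SSZ, SZ), S^4(Z)))
  step 1: S(add(Z, add(mul(SSZ, SZ), S^4(Z))))
  step 2: S(add(mul(SSZ, SZ), S^4(Z)))
  step 3: S(add(add(SZ, mul(SZ, SZ)), S^4(Z)))
  step 4: S(add(S(add(Z, mul(SZ, SZ))), S^4(Z)))
  step 5: S(S(add(add(Z, mul(SZ, SZ)), S^4(Z))))
  step 6: S(S(add(mul(SZ, SZ), S^4(Z))))
  step 7: S(S(add(add(SZ, mul(Z, SZ)), S^4(Z))))
  step 8: S(S(add(S(add(Z, mul(Z, SZ))), S^4(Z))))
  step 9: S(S(S(add(add(Z, mul(Z, SZ)), S^4(Z)))))
  step 10: S(S(S(add(mul(Z, SZ), S^4(Z)))))
  step 11: S(S(S(add(Z, S^4(Z)))))
  step 12: S^7(Z)

Answer: normal form = S^7(Z)  (in 12 steps)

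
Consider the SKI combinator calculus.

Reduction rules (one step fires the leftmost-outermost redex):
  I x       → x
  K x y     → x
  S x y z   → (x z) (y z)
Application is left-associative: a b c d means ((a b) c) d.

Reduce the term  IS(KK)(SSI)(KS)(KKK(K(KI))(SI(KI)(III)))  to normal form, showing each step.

  start: IS(KK)(SSI)(KS)(KKK(K(KI))(SI(KI)(III)))
  [1] S(KK)(SSI)(KS)(KKK(K(KI))(SI(KI)(III)))
  [2] KK(KS)(SSI(KS))(KKK(K(KI))(SI(KI)(III)))
  [3] K(SSI(KS))(KKK(K(KI))(SI(KI)(III)))
  [4] SSI(KS)
  [5] S(KS)(I(KS))
  [6] S(KS)(KS)

Answer: normal form = S(KS)(KS)  (in 6 steps)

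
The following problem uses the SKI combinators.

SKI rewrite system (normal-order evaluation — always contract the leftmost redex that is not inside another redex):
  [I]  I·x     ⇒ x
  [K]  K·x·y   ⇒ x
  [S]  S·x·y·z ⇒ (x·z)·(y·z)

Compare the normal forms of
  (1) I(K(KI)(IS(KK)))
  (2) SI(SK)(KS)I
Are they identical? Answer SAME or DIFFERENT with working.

Answer: DIFFERENT — A ⇓ KI, B ⇓ SI

Reduction:
Term A:
  start: I(K(KI)(IS(KK)))
  step 1: K(KI)(IS(KK))
  step 2: KI

Term B:
  start: SI(SK)(KS)I
  step 1: I(KS)(SK(KS))I
  step 2: KS(SK(KS))I
  step 3: SI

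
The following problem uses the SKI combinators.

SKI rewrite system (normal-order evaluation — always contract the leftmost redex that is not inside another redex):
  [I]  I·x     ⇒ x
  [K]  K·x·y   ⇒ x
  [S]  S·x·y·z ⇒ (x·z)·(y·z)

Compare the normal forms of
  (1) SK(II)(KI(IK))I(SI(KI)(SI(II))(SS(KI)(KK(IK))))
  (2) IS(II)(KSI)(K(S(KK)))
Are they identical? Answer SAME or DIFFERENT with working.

Answer: DIFFERENT — A ⇓ SKI, B ⇓ S(KK)

Working:
Term A:
  start: SK(II)(KI(IK))I(SI(KI)(SI(II))(SS(KI)(KK(IK))))
  →1  K(KI(IK))(II(KI(IK)))I(SI(KI)(SI(II))(SS(KI)(KK(IK))))
  →2  KI(IK)I(SI(KI)(SI(II))(SS(KI)(KK(IK))))
  →3  II(SI(KI)(SI(II))(SS(KI)(KK(IK))))
  →4  I(SI(KI)(SI(II))(SS(KI)(KK(IK))))
  →5  SI(KI)(SI(II))(SS(KI)(KK(IK)))
  →6  I(SI(II))(KI(SI(II)))(SS(KI)(KK(IK)))
  →7  SI(II)(KI(SI(II)))(SS(KI)(KK(IK)))
  →8  I(KI(SI(II)))(II(KI(SI(II))))(SS(KI)(KK(IK)))
  →9  KI(SI(II))(II(KI(SI(II))))(SS(KI)(KK(IK)))
  →10  I(II(KI(SI(II))))(SS(KI)(KK(IK)))
  →11  II(KI(SI(II)))(SS(KI)(KK(IK)))
  →12  I(KI(SI(II)))(SS(KI)(KK(IK)))
  →13  KI(SI(II))(SS(KI)(KK(IK)))
  →14  I(SS(KI)(KK(IK)))
  →15  SS(KI)(KK(IK))
  →16  S(KK(IK))(KI(KK(IK)))
  →17  SK(KI(KK(IK)))
  →18  SKI

Term B:
  start: IS(II)(KSI)(K(S(KK)))
  →1  S(II)(KSI)(K(S(KK)))
  →2  II(K(S(KK)))(KSI(K(S(KK))))
  →3  I(K(S(KK)))(KSI(K(S(KK))))
  →4  K(S(KK))(KSI(K(S(KK))))
  →5  S(KK)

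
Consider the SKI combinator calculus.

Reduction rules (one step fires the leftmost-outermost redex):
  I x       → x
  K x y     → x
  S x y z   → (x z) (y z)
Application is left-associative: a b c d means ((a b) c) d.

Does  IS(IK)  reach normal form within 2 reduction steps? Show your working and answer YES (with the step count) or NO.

Answer: YES — reaches normal form SK in 2 ≤ 2 steps

Derivation:
  start: IS(IK)
  step 1: S(IK)
  step 2: SK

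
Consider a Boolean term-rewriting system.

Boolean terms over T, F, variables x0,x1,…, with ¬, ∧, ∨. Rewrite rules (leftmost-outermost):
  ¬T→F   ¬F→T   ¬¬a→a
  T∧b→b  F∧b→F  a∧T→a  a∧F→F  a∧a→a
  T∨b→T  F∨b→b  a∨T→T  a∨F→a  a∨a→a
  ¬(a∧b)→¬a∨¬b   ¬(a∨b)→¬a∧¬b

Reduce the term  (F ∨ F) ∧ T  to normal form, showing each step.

Answer: normal form = F  (in 2 steps)

Working:
  start: (F ∨ F) ∧ T
  [1] F ∨ F
  [2] F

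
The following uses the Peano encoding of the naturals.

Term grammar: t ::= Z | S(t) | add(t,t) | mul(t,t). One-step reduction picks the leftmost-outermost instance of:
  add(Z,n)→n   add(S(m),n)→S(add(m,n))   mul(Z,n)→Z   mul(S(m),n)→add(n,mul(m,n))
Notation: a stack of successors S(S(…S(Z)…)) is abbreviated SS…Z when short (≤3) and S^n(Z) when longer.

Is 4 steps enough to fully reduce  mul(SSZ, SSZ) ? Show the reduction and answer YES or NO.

Answer: NO — after 4 steps the term is S(S(mul(SZ, SSZ))), not yet normal

Working:
  start: mul(SSZ, SSZ)
  [1] add(SSZ, mul(SZ, SSZ))
  [2] S(add(SZ, mul(SZ, SSZ)))
  [3] S(S(add(Z, mul(SZ, SSZ))))
  [4] S(S(mul(SZ, SSZ)))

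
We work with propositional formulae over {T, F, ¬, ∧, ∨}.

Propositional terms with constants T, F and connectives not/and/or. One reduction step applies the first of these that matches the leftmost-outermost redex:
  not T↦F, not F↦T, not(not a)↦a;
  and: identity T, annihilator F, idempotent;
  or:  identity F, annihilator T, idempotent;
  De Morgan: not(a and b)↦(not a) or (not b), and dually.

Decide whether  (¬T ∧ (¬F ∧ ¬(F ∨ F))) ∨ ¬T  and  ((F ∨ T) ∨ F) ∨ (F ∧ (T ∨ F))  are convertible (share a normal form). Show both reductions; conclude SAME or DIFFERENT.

Term A:
  start: (¬T ∧ (¬F ∧ ¬(F ∨ F))) ∨ ¬T
  step 1: (F ∧ (¬F ∧ ¬(F ∨ F))) ∨ ¬T
  step 2: F ∨ ¬T
  step 3: ¬T
  step 4: F

Term B:
  start: ((F ∨ T) ∨ F) ∨ (F ∧ (T ∨ F))
  step 1: (F ∨ T) ∨ (F ∧ (T ∨ F))
  step 2: T ∨ (F ∧ (T ∨ F))
  step 3: T

Answer: DIFFERENT — A ⇓ F, B ⇓ T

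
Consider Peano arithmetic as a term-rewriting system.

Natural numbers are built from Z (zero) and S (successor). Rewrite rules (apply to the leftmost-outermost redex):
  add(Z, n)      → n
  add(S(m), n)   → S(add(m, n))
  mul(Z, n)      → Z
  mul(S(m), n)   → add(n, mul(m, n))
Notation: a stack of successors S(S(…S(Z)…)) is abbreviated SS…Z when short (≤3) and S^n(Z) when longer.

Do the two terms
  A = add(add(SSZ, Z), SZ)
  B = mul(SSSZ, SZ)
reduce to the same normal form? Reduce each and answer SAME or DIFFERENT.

Answer: SAME — A ⇓ SSSZ, B ⇓ SSSZ

Reduction:
Term A:
  start: add(add(SSZ, Z), SZ)
  →1  add(S(add(SZ, Z)), SZ)
  →2  S(add(add(SZ, Z), SZ))
  →3  S(add(S(add(Z, Z)), SZ))
  →4  S(S(add(add(Z, Z), SZ)))
  →5  S(S(add(Z, SZ)))
  →6  SSSZ

Term B:
  start: mul(SSSZ, SZ)
  →1  add(SZ, mul(SSZ, SZ))
  →2  S(add(Z, mul(SSZ, SZ)))
  →3  S(mul(SSZ, SZ))
  →4  S(add(SZ, mul(SZ, SZ)))
  →5  S(S(add(Z, mul(SZ, SZ))))
  →6  S(S(mul(SZ, SZ)))
  →7  S(S(add(SZ, mul(Z, SZ))))
  →8  S(S(S(add(Z, mul(Z, SZ)))))
  →9  S(S(S(mul(Z, SZ))))
  →10  SSSZ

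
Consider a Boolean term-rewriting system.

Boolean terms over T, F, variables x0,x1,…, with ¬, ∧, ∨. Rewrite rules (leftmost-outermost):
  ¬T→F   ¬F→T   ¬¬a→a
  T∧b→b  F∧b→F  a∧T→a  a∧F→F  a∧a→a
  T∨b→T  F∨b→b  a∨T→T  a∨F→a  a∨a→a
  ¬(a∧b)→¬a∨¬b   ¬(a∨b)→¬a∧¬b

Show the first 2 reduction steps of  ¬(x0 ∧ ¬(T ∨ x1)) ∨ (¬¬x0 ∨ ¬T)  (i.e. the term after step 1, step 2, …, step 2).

Answer: after 2 steps: (¬x0 ∨ (T ∨ x1)) ∨ (¬¬x0 ∨ ¬T)

Working:
  start: ¬(x0 ∧ ¬(T ∨ x1)) ∨ (¬¬x0 ∨ ¬T)
  step 1: (¬x0 ∨ ¬¬(T ∨ x1)) ∨ (¬¬x0 ∨ ¬T)
  step 2: (¬x0 ∨ (T ∨ x1)) ∨ (¬¬x0 ∨ ¬T)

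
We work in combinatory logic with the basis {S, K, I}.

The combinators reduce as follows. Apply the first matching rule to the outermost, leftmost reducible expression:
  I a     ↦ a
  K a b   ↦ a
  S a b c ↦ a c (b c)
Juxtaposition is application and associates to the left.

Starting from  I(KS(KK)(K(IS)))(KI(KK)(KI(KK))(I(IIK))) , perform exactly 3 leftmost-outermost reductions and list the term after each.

  start: I(KS(KK)(K(IS)))(KI(KK)(KI(KK))(I(IIK)))
  [1] KS(KK)(K(IS))(KI(KK)(KI(KK))(I(IIK)))
  [2] S(K(IS))(KI(KK)(KI(KK))(I(IIK)))
  [3] S(KS)(KI(KK)(KI(KK))(I(IIK)))

Answer: after 3 steps: S(KS)(KI(KK)(KI(KK))(I(IIK)))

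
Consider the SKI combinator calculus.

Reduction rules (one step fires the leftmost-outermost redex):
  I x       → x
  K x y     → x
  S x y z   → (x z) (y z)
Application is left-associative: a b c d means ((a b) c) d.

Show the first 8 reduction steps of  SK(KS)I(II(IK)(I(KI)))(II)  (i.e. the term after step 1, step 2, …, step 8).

  start: SK(KS)I(II(IK)(I(KI)))(II)
  [1] KI(KSI)(II(IK)(I(KI)))(II)
  [2] I(II(IK)(I(KI)))(II)
  [3] II(IK)(I(KI))(II)
  [4] I(IK)(I(KI))(II)
  [5] IK(I(KI))(II)
  [6] K(I(KI))(II)
  [7] I(KI)
  [8] KI

Answer: after 8 steps: KI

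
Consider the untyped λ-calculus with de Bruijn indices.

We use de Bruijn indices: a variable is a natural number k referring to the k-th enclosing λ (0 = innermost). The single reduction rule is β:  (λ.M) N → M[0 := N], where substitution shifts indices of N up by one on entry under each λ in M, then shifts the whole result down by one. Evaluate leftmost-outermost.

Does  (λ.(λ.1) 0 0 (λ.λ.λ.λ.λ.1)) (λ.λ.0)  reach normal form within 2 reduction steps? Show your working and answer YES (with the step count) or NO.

  start: (λ.(λ.1) 0 0 (λ.λ.λ.λ.λ.1)) (λ.λ.0)
  [1] (λ.λ.λ.0) (λ.λ.0) (λ.λ.0) (λ.λ.λ.λ.λ.1)
  [2] (λ.λ.0) (λ.λ.0) (λ.λ.λ.λ.λ.1)

Answer: NO — after 2 steps the term is (λ.λ.0) (λ.λ.0) (λ.λ.λ.λ.λ.1), not yet normal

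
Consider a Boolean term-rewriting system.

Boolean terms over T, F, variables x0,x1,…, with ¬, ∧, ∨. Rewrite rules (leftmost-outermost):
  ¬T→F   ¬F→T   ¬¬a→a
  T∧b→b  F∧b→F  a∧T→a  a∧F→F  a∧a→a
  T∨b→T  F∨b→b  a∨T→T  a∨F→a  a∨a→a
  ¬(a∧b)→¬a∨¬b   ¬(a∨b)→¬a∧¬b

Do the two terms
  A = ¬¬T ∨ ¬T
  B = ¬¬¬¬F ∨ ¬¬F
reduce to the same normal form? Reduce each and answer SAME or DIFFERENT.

Term A:
  start: ¬¬T ∨ ¬T
  →1  T ∨ ¬T
  →2  T

Term B:
  start: ¬¬¬¬F ∨ ¬¬F
  →1  ¬¬F ∨ ¬¬F
  →2  ¬¬F
  →3  F

Answer: DIFFERENT — A ⇓ T, B ⇓ F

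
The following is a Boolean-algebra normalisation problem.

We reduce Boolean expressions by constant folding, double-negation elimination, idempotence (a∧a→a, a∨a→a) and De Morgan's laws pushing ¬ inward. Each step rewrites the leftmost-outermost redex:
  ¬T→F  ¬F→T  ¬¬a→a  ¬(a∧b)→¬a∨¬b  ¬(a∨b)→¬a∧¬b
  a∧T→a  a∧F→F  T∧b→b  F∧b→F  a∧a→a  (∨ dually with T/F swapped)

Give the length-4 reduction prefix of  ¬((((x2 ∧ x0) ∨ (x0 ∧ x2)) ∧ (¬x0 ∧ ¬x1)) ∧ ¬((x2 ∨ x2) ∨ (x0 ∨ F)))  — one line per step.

Answer: after 4 steps: (((¬x2 ∨ ¬x0) ∧ ¬(x0 ∧ x2)) ∨ ¬(¬x0 ∧ ¬x1)) ∨ ¬¬((x2 ∨ x2) ∨ (x0 ∨ F))

Reduction:
  start: ¬((((x2 ∧ x0) ∨ (x0 ∧ x2)) ∧ (¬x0 ∧ ¬x1)) ∧ ¬((x2 ∨ x2) ∨ (x0 ∨ F)))
  [1] ¬(((x2 ∧ x0) ∨ (x0 ∧ x2)) ∧ (¬x0 ∧ ¬x1)) ∨ ¬¬((x2 ∨ x2) ∨ (x0 ∨ F))
  [2] (¬((x2 ∧ x0) ∨ (x0 ∧ x2)) ∨ ¬(¬x0 ∧ ¬x1)) ∨ ¬¬((x2 ∨ x2) ∨ (x0 ∨ F))
  [3] ((¬(x2 ∧ x0) ∧ ¬(x0 ∧ x2)) ∨ ¬(¬x0 ∧ ¬x1)) ∨ ¬¬((x2 ∨ x2) ∨ (x0 ∨ F))
  [4] (((¬x2 ∨ ¬x0) ∧ ¬(x0 ∧ x2)) ∨ ¬(¬x0 ∧ ¬x1)) ∨ ¬¬((x2 ∨ x2) ∨ (x0 ∨ F))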